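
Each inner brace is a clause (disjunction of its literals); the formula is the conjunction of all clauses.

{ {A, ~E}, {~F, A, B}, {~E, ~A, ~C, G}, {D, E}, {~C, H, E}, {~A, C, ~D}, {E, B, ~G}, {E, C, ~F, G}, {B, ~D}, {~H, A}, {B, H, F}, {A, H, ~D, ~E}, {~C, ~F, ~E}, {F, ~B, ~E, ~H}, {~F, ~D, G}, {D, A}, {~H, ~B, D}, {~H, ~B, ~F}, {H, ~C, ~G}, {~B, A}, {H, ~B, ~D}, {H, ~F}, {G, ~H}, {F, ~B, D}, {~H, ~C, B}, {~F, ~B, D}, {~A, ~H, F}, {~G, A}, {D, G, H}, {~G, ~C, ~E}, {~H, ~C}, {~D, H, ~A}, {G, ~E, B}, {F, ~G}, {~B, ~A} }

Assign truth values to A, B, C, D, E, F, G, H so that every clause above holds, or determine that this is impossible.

A=1, B=0, C=0, D=0, E=1, F=1, G=1, H=1

Case A = 1:
The clause (~B) is unit, so B = 0.
The clause (~D) is unit, so D = 0.
The clause (E) is unit, so E = 1.
The clause (G) is unit, so G = 1.
The clause (~C) is unit, so C = 0.
The clause (F) is unit, so F = 1.
The clause (H) is unit, so H = 1.
This assignment satisfies each clause.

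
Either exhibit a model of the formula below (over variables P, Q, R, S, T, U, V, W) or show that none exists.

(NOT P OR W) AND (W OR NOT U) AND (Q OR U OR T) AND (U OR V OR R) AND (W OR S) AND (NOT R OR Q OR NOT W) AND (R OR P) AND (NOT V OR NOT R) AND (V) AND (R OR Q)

Unit clause (V) forces V = true.
Unit clause (NOT R) forces R = false.
Unit clause (P) forces P = true.
Unit clause (W) forces W = true.
Unit clause (Q) forces Q = true.
No clause remains; S, T, U are free.

P: true,  Q: true,  R: false,  S: true,  T: true,  U: true,  V: true,  W: true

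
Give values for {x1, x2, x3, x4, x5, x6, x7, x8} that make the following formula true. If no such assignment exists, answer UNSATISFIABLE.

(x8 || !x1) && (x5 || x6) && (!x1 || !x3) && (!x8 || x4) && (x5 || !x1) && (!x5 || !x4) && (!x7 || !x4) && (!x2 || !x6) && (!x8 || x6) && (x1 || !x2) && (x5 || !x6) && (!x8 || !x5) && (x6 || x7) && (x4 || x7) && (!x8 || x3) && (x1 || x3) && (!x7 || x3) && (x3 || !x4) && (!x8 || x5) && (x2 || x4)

Case x8 = true:
(x4) alone gives x4 = true.
(!x5) alone gives x5 = false.
But (x5) is also a unit clause — contradiction.
Backtrack on x8: now try x8 = false.
(!x1) alone gives x1 = false.
(!x2) alone gives x2 = false.
(x3) alone gives x3 = true.
(x4) alone gives x4 = true.
(!x5) alone gives x5 = false.
(x6) alone gives x6 = true.
But (!x6) is also a unit clause — contradiction.
Either choice for x8 ends in contradiction.

UNSATISFIABLE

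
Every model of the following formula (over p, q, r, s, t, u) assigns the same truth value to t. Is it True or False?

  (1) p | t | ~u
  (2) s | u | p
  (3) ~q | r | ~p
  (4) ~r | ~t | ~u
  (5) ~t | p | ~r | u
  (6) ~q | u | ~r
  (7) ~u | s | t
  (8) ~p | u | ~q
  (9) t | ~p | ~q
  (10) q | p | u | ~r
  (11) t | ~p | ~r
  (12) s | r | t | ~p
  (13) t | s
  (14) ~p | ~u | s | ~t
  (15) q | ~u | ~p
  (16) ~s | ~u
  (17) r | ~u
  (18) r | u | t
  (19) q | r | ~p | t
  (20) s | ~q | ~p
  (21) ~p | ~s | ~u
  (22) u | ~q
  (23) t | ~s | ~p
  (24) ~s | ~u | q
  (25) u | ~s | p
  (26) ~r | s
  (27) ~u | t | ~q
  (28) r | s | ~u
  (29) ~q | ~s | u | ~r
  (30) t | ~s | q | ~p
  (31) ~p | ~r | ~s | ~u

Suppose t = 0.
(s) alone gives s = 1.
(~u) alone gives u = 0.
(r) alone gives r = 1.
(~q) alone gives q = 0.
(p) alone gives p = 1.
But (~p) is also a unit clause — contradiction.
So every satisfying assignment has t = True.

True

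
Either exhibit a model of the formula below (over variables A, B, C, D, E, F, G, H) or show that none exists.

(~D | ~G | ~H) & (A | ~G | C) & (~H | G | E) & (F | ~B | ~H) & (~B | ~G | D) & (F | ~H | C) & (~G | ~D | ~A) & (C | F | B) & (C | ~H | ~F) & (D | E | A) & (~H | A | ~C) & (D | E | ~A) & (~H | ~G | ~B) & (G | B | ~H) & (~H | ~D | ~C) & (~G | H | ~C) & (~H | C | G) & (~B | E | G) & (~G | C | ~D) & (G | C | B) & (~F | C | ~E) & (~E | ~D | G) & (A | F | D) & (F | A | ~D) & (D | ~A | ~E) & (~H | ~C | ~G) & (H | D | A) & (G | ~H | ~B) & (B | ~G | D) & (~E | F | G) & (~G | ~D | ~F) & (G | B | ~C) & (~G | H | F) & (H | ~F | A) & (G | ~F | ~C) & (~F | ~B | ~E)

UNSATISFIABLE

Case D = 0:
Case B = 0:
From the singleton clause (~G), G = 0.
From the singleton clause (~H), H = 0.
From the singleton clause (C), C = 1.
That conflicts with the unit clause (~C).
That branch fails; take B = 1 instead.
From the singleton clause (~G), G = 0.
From the singleton clause (E), E = 1.
From the singleton clause (~A), A = 0.
From the singleton clause (F), F = 1.
That conflicts with the unit clause (~F).
Neither B = 1 nor B = 0 works.
That branch fails; take D = 1 instead.
Case G = 0:
From the singleton clause (~E), E = 0.
From the singleton clause (~H), H = 0.
From the singleton clause (~B), B = 0.
From the singleton clause (C), C = 1.
That conflicts with the unit clause (~C).
That branch fails; take G = 1 instead.
From the singleton clause (~H), H = 0.
From the singleton clause (~A), A = 0.
From the singleton clause (C), C = 1.
That conflicts with the unit clause (~C).
Neither G = 1 nor G = 0 works.
Neither D = 1 nor D = 0 works.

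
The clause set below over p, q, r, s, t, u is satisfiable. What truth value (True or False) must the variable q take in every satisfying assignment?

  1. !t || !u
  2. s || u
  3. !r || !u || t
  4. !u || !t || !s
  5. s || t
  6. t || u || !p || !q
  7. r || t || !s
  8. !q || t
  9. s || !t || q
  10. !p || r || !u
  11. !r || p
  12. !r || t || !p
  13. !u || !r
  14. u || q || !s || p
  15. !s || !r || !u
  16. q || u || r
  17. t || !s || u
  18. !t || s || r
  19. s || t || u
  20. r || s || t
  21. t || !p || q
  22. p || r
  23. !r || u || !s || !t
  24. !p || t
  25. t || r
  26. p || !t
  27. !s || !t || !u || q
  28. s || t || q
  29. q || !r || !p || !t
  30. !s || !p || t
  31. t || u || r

True

Suppose q = false.
Try t = false.
Unit clause (s) forces s = true.
Unit clause (r) forces r = true.
Unit clause (!u) forces u = false.
But (u) is also a unit clause — contradiction.
So t must be the other value — set t = true.
Unit clause (!u) forces u = false.
Unit clause (s) forces s = true.
Unit clause (p) forces p = true.
Unit clause (r) forces r = true.
But (!r) is also a unit clause — contradiction.
Either choice for t ends in contradiction.
So every satisfying assignment has q = True.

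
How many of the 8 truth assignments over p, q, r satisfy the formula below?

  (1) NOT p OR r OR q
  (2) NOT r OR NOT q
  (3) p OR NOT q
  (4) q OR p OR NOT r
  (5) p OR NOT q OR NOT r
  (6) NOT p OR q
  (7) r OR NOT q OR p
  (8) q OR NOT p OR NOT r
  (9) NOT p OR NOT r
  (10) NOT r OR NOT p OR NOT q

There are 2^3 = 8 truth assignments over (p, q, r).
Check each against the 10 clauses (columns in the order p, q, r):
  F F F  ✓ satisfies all
  F F T  ✗ fails (q OR p OR NOT r)
  F T F  ✗ fails (p OR NOT q)
  F T T  ✗ fails (NOT r OR NOT q)
  T F F  ✗ fails (NOT p OR r OR q)
  T F T  ✗ fails (NOT p OR q)
  T T F  ✓ satisfies all
  T T T  ✗ fails (NOT r OR NOT q)
2 of the 8 rows are models.

2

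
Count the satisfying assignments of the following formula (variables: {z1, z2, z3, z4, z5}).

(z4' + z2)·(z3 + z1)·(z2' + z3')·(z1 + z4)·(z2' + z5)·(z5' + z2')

4

There are 2^5 = 32 truth assignments over (z1, z2, z3, z4, z5).
Split on z5. With z5 = 1, the clauses containing z5 are satisfied and z5' drops from the rest; 2 of the 2^4 = 16 assignments to the other variables satisfy what remains.
With z5 = 0, by the same count on the reduced clause set, 2 assignments work.
Total: 2 + 2 = 4.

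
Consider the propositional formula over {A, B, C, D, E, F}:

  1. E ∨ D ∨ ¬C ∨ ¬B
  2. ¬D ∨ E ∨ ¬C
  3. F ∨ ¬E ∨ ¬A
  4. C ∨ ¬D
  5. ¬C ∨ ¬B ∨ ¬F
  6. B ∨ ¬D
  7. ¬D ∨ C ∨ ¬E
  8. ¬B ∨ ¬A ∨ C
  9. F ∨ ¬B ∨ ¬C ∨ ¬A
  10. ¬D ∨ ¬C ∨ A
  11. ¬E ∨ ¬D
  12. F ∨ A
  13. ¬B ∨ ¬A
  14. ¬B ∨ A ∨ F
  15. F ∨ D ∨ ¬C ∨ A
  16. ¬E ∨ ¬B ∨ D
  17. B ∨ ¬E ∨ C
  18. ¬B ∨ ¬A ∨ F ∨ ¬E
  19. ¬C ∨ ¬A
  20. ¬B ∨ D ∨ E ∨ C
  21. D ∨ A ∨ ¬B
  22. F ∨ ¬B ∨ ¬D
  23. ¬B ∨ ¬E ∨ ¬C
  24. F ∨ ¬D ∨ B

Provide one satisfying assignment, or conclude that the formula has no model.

Branch on C: set C = False.
(¬D) alone gives D = False.
Branch on B: set B = False.
(¬E) alone gives E = False.
Branch on F: set F = False.
(A) alone gives A = True.
This assignment satisfies each clause.

A: True, B: False, C: False, D: False, E: False, F: False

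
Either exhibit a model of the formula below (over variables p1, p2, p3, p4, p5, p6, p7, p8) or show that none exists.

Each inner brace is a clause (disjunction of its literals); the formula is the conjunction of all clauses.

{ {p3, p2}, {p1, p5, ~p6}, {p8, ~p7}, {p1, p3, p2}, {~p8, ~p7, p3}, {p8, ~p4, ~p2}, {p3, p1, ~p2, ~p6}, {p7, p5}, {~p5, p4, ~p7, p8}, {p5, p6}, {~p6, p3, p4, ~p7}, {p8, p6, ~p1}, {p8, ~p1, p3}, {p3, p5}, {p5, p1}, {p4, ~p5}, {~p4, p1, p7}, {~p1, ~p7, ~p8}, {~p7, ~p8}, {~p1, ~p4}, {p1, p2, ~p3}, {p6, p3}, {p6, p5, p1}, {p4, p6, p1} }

UNSATISFIABLE

Branch on p3: set p3 = 1.
Branch on p8: set p8 = 1.
From the singleton clause (~p7), p7 = 0.
From the singleton clause (p5), p5 = 1.
From the singleton clause (p4), p4 = 1.
From the singleton clause (p1), p1 = 1.
Now (~p1) is unsatisfied and unit — conflict.
Backtrack on p8: now try p8 = 0.
From the singleton clause (~p7), p7 = 0.
From the singleton clause (p5), p5 = 1.
From the singleton clause (p4), p4 = 1.
From the singleton clause (~p2), p2 = 0.
From the singleton clause (p1), p1 = 1.
Now (~p1) is unsatisfied and unit — conflict.
Both values of p8 lead to a conflict.
Backtrack on p3: now try p3 = 0.
From the singleton clause (p2), p2 = 1.
From the singleton clause (p5), p5 = 1.
From the singleton clause (p4), p4 = 1.
From the singleton clause (p8), p8 = 1.
From the singleton clause (~p7), p7 = 0.
From the singleton clause (p1), p1 = 1.
Now (~p1) is unsatisfied and unit — conflict.
Both values of p3 lead to a conflict.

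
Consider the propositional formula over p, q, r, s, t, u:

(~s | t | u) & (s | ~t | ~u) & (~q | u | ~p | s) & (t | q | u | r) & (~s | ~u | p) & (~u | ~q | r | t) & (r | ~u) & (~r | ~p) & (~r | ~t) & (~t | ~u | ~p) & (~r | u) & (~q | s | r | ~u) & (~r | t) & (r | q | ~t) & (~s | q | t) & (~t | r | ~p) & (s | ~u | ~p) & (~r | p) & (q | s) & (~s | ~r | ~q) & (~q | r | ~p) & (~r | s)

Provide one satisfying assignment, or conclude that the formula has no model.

p=0,  q=1,  r=0,  s=0,  t=1,  u=0

Try r = 0.
Unit clause (~u) forces u = 0.
Try s = 0.
Unit clause (q) forces q = 1.
Unit clause (~p) forces p = 0.
All clauses hold; t can take either value.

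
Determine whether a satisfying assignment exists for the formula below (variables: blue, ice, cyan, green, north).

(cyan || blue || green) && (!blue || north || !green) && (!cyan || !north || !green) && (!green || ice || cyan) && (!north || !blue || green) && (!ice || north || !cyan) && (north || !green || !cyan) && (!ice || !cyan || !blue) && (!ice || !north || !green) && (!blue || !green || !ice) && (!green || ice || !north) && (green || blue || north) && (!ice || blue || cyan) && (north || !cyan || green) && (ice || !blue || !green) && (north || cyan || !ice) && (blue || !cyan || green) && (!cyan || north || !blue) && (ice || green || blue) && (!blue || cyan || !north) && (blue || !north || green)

Yes, satisfiable

Branch on cyan: set cyan = false.
Branch on blue: set blue = true.
(!north) alone gives north = false.
(!green) alone gives green = false.
(!ice) alone gives ice = false.
All clauses are satisfied.
A satisfying assignment: blue=true, ice=false, cyan=false, green=false, north=false.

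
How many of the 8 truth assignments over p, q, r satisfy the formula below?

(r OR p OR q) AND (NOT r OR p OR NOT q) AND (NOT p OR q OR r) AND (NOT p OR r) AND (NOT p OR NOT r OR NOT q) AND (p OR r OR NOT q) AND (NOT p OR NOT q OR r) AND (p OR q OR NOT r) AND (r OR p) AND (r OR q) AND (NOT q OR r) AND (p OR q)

There are 2^3 = 8 truth assignments over (p, q, r).
Check each against the 12 clauses (columns in the order p, q, r):
  F F F  ✗ fails (r OR p OR q)
  F F T  ✗ fails (p OR q OR NOT r)
  F T F  ✗ fails (p OR r OR NOT q)
  F T T  ✗ fails (NOT r OR p OR NOT q)
  T F F  ✗ fails (NOT p OR q OR r)
  T F T  ✓ satisfies all
  T T F  ✗ fails (NOT p OR r)
  T T T  ✗ fails (NOT p OR NOT r OR NOT q)
1 of the 8 rows is a model.

1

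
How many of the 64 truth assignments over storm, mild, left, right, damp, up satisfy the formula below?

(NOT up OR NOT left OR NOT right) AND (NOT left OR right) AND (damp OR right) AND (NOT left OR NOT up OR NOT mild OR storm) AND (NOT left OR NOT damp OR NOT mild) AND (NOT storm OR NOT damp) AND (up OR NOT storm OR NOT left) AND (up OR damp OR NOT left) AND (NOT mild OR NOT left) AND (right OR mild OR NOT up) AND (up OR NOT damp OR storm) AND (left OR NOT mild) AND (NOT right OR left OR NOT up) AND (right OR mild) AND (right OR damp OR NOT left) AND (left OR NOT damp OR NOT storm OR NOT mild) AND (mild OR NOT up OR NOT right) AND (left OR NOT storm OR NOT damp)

2

There are 2^6 = 64 truth assignments over (storm, mild, left, right, damp, up).
Split on damp. With damp = true, the clauses containing damp are satisfied and NOT damp drops from the rest; 0 of the 2^5 = 32 assignments to the other variables satisfy what remains.
With damp = false, by the same count on the reduced clause set, 2 assignments work.
(One model: storm=F, mild=F, left=F, right=T, damp=F, up=F.)
Total: 0 + 2 = 2.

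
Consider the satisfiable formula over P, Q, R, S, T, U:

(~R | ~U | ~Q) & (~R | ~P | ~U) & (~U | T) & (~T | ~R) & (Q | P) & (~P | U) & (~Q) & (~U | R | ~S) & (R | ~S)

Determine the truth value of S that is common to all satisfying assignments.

Suppose S = 1.
(~Q) alone gives Q = 0.
(P) alone gives P = 1.
(U) alone gives U = 1.
(~R) alone gives R = 0.
But (R) is also a unit clause — contradiction.
So every satisfying assignment has S = False.

False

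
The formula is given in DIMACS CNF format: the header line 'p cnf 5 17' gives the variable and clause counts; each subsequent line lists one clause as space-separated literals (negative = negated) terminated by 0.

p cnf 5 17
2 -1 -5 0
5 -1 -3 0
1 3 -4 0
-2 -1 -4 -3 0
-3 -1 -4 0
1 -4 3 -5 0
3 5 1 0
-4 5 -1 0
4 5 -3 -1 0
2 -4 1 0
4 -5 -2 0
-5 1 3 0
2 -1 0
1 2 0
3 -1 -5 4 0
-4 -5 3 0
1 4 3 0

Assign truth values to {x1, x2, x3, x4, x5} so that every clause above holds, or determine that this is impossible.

x1 ↦ True, x2 ↦ True, x3 ↦ False, x4 ↦ False, x5 ↦ False

Try x2 = True.
Try x4 = False.
From the singleton clause (¬x5), x5 = False.
Try x1 = True.
From the singleton clause (¬x3), x3 = False.
This assignment satisfies each clause.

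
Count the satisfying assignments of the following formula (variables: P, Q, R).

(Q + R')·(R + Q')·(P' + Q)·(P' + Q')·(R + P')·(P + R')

There are 2^3 = 8 truth assignments over (P, Q, R).
Check each against the 6 clauses (columns in the order P, Q, R):
  F F F  ✓ satisfies all
  F F T  ✗ fails (Q + R')
  F T F  ✗ fails (R + Q')
  F T T  ✗ fails (P + R')
  T F F  ✗ fails (P' + Q)
  T F T  ✗ fails (Q + R')
  T T F  ✗ fails (R + Q')
  T T T  ✗ fails (P' + Q')
1 of the 8 rows is a model.

1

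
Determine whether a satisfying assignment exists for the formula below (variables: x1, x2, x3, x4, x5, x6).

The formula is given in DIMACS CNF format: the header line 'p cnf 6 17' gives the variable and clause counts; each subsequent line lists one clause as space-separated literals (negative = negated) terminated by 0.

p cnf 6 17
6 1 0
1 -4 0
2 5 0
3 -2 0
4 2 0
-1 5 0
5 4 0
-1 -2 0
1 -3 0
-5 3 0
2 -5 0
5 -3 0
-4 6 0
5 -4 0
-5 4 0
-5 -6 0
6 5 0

Suppose x6 = True.
From the singleton clause (¬x5), x5 = False.
From the singleton clause (x2), x2 = True.
From the singleton clause (x3), x3 = True.
But (¬x3) is also a unit clause — contradiction.
Undo x6 and try x6 = False.
From the singleton clause (x1), x1 = True.
From the singleton clause (x5), x5 = True.
From the singleton clause (¬x2), x2 = False.
But (x2) is also a unit clause — contradiction.
Either choice for x6 ends in contradiction.
No assignment satisfies every clause.

Unsatisfiable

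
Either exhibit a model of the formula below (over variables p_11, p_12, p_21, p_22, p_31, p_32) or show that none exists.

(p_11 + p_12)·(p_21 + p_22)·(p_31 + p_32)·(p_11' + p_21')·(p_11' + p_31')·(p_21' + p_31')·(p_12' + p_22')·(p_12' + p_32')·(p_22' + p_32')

Case p_11 = 1:
Unit clause (p_21') forces p_21 = 0.
Unit clause (p_22) forces p_22 = 1.
Unit clause (p_31') forces p_31 = 0.
Unit clause (p_32) forces p_32 = 1.
Now (p_32') is unsatisfied and unit — conflict.
Undo p_11 and try p_11 = 0.
Unit clause (p_12) forces p_12 = 1.
Unit clause (p_22') forces p_22 = 0.
Unit clause (p_21) forces p_21 = 1.
Unit clause (p_31') forces p_31 = 0.
Unit clause (p_32) forces p_32 = 1.
Now (p_32') is unsatisfied and unit — conflict.
Both values of p_11 lead to a conflict.

UNSATISFIABLE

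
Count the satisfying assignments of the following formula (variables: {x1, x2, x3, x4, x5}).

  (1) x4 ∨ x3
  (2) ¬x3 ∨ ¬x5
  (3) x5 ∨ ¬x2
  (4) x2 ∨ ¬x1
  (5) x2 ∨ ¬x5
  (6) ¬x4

There are 2^5 = 32 truth assignments over (x1, x2, x3, x4, x5).
Split on x2. With x2 = True, the clauses containing x2 are satisfied and ¬x2 drops from the rest; 0 of the 2^4 = 16 assignments to the other variables satisfy what remains.
With x2 = False, by the same count on the reduced clause set, 1 assignment works.
(One model: x1=F, x2=F, x3=T, x4=F, x5=F.)
Total: 0 + 1 = 1.

1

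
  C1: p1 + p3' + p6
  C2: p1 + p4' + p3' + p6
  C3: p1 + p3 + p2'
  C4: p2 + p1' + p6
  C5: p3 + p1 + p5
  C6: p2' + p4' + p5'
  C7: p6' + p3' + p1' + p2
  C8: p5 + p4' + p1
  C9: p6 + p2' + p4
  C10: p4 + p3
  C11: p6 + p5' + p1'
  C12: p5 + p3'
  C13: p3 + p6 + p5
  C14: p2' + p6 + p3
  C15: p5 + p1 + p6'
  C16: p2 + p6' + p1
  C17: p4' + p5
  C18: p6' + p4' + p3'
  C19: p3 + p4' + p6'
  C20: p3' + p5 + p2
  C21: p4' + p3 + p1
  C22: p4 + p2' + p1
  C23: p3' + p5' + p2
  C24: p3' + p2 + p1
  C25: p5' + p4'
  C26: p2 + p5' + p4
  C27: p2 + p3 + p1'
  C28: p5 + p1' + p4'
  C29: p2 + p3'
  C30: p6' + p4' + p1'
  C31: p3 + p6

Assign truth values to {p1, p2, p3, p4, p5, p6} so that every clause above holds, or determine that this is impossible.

Suppose p4 = 0.
From the singleton clause (p3), p3 = 1.
From the singleton clause (p5), p5 = 1.
From the singleton clause (p2), p2 = 1.
From the singleton clause (p6), p6 = 1.
From the singleton clause (p1), p1 = 1.
This assignment satisfies each clause.

p1=1, p2=1, p3=1, p4=0, p5=1, p6=1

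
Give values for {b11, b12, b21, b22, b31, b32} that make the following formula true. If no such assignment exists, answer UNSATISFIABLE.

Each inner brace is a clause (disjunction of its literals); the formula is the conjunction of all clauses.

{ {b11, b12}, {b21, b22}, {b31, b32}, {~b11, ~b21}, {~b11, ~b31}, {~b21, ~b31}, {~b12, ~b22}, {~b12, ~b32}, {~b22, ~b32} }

Suppose b11 = 1.
From the singleton clause (~b21), b21 = 0.
From the singleton clause (b22), b22 = 1.
From the singleton clause (~b31), b31 = 0.
From the singleton clause (b32), b32 = 1.
Now (~b32) is unsatisfied and unit — conflict.
Undo b11 and try b11 = 0.
From the singleton clause (b12), b12 = 1.
From the singleton clause (~b22), b22 = 0.
From the singleton clause (b21), b21 = 1.
From the singleton clause (~b31), b31 = 0.
From the singleton clause (b32), b32 = 1.
Now (~b32) is unsatisfied and unit — conflict.
Neither b11 = 1 nor b11 = 0 works.

UNSATISFIABLE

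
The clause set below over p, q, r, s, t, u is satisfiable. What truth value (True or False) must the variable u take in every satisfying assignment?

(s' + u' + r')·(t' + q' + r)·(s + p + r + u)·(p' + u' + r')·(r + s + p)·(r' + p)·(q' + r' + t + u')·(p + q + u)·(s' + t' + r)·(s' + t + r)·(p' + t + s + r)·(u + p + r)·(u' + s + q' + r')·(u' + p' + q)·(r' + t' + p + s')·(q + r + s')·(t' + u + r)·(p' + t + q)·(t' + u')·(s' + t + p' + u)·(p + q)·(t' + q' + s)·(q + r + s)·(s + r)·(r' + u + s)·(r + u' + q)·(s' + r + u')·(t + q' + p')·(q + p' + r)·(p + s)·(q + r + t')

Suppose u = 1.
The clause (t') is unit, so t = 0.
Try s = 0.
The clause (r) is unit, so r = 1.
The clause (p') is unit, so p = 0.
That conflicts with the unit clause (p).
So s must be the other value — set s = 1.
The clause (r') is unit, so r = 0.
That conflicts with the unit clause (r).
Either choice for s ends in contradiction.
So every satisfying assignment has u = False.

False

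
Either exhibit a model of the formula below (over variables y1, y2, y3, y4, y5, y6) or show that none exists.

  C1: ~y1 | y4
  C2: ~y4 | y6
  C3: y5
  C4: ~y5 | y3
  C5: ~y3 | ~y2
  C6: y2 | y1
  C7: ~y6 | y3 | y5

Unit clause (y5) forces y5 = 1.
Unit clause (y3) forces y3 = 1.
Unit clause (~y2) forces y2 = 0.
Unit clause (y1) forces y1 = 1.
Unit clause (y4) forces y4 = 1.
Unit clause (y6) forces y6 = 1.
All clauses are satisfied.

y1 ↦ 1,  y2 ↦ 0,  y3 ↦ 1,  y4 ↦ 1,  y5 ↦ 1,  y6 ↦ 1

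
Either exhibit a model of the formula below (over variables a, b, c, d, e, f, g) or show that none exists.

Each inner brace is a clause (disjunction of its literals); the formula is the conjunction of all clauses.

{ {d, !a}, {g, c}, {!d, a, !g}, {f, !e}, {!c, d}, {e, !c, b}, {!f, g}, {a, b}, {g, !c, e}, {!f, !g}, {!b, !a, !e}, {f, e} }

UNSATISFIABLE

Try d = true.
Try g = true.
Unit clause (a) forces a = true.
Unit clause (!f) forces f = false.
Unit clause (!e) forces e = false.
That conflicts with the unit clause (e).
Undo g and try g = false.
Unit clause (c) forces c = true.
Unit clause (!f) forces f = false.
Unit clause (!e) forces e = false.
That conflicts with the unit clause (e).
Either choice for g ends in contradiction.
Undo d and try d = false.
Unit clause (!a) forces a = false.
Unit clause (!c) forces c = false.
Unit clause (g) forces g = true.
Unit clause (b) forces b = true.
Unit clause (!f) forces f = false.
Unit clause (!e) forces e = false.
That conflicts with the unit clause (e).
Either choice for d ends in contradiction.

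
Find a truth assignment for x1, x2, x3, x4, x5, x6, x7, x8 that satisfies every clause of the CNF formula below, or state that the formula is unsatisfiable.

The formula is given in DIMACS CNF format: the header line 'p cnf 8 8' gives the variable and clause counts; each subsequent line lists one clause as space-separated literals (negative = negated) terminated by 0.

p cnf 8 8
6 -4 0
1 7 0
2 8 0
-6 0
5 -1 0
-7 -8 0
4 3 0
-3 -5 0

x1 ↦ False, x2 ↦ True, x3 ↦ True, x4 ↦ False, x5 ↦ False, x6 ↦ False, x7 ↦ True, x8 ↦ False

The clause (¬x6) is unit, so x6 = False.
The clause (¬x4) is unit, so x4 = False.
The clause (x3) is unit, so x3 = True.
The clause (¬x5) is unit, so x5 = False.
The clause (¬x1) is unit, so x1 = False.
The clause (x7) is unit, so x7 = True.
The clause (¬x8) is unit, so x8 = False.
The clause (x2) is unit, so x2 = True.
This assignment satisfies each clause.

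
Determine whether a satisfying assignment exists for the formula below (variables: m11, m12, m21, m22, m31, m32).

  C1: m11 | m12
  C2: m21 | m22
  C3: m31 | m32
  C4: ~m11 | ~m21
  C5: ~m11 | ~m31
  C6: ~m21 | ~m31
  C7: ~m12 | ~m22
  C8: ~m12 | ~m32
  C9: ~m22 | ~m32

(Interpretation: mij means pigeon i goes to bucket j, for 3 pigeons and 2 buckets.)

Case m11 = 1:
Unit clause (~m21) forces m21 = 0.
Unit clause (m22) forces m22 = 1.
Unit clause (~m31) forces m31 = 0.
Unit clause (m32) forces m32 = 1.
Now (~m32) is unsatisfied and unit — conflict.
That branch fails; take m11 = 0 instead.
Unit clause (m12) forces m12 = 1.
Unit clause (~m22) forces m22 = 0.
Unit clause (m21) forces m21 = 1.
Unit clause (~m31) forces m31 = 0.
Unit clause (m32) forces m32 = 1.
Now (~m32) is unsatisfied and unit — conflict.
Both values of m11 lead to a conflict.
No assignment satisfies every clause.

No, unsatisfiable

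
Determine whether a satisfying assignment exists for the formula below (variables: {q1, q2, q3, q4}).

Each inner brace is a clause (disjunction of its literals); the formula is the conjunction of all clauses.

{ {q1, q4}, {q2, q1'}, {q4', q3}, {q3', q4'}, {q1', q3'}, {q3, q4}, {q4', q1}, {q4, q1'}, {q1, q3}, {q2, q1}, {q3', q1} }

Try q1 = 1.
The clause (q2) is unit, so q2 = 1.
The clause (q3') is unit, so q3 = 0.
The clause (q4') is unit, so q4 = 0.
But (q4) is also a unit clause — contradiction.
So q1 must be the other value — set q1 = 0.
The clause (q4) is unit, so q4 = 1.
But (q4') is also a unit clause — contradiction.
Both values of q1 lead to a conflict.
No assignment satisfies every clause.

Unsatisfiable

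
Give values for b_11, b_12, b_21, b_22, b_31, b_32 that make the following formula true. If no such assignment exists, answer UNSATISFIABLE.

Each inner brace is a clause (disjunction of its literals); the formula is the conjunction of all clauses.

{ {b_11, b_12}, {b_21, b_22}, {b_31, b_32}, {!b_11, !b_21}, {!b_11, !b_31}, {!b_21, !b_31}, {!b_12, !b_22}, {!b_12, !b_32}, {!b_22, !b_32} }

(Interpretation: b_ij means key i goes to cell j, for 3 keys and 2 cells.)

Branch on b_11: set b_11 = true.
From the singleton clause (!b_21), b_21 = false.
From the singleton clause (b_22), b_22 = true.
From the singleton clause (!b_31), b_31 = false.
From the singleton clause (b_32), b_32 = true.
But (!b_32) is also a unit clause — contradiction.
Undo b_11 and try b_11 = false.
From the singleton clause (b_12), b_12 = true.
From the singleton clause (!b_22), b_22 = false.
From the singleton clause (b_21), b_21 = true.
From the singleton clause (!b_31), b_31 = false.
From the singleton clause (b_32), b_32 = true.
But (!b_32) is also a unit clause — contradiction.
Neither b_11 = true nor b_11 = false works.

UNSATISFIABLE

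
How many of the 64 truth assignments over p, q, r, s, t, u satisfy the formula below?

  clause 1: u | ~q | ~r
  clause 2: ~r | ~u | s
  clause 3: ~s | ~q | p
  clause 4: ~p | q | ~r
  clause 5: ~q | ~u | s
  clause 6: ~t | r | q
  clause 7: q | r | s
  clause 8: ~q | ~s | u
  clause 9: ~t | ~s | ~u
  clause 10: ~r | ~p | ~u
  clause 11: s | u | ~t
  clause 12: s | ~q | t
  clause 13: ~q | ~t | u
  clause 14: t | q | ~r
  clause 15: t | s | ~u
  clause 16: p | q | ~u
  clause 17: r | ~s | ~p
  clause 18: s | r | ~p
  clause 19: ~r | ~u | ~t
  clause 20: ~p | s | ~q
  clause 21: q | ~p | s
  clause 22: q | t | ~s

There are 2^6 = 64 truth assignments over (p, q, r, s, t, u).
Split on r. With r = 1, the clauses containing r are satisfied and ~r drops from the rest; 1 of the 2^5 = 32 assignments to the other variables satisfy what remains.
With r = 0, by the same count on the reduced clause set, 0 assignments work.
Total: 1 + 0 = 1.

1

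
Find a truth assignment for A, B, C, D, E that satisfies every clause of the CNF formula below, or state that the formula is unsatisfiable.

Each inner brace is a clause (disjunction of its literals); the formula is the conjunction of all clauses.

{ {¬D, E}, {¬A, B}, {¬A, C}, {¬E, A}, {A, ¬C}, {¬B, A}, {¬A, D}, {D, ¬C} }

Branch on D: set D = True.
The clause (E) is unit, so E = True.
The clause (A) is unit, so A = True.
The clause (B) is unit, so B = True.
The clause (C) is unit, so C = True.
This assignment satisfies each clause.

A: True,  B: True,  C: True,  D: True,  E: True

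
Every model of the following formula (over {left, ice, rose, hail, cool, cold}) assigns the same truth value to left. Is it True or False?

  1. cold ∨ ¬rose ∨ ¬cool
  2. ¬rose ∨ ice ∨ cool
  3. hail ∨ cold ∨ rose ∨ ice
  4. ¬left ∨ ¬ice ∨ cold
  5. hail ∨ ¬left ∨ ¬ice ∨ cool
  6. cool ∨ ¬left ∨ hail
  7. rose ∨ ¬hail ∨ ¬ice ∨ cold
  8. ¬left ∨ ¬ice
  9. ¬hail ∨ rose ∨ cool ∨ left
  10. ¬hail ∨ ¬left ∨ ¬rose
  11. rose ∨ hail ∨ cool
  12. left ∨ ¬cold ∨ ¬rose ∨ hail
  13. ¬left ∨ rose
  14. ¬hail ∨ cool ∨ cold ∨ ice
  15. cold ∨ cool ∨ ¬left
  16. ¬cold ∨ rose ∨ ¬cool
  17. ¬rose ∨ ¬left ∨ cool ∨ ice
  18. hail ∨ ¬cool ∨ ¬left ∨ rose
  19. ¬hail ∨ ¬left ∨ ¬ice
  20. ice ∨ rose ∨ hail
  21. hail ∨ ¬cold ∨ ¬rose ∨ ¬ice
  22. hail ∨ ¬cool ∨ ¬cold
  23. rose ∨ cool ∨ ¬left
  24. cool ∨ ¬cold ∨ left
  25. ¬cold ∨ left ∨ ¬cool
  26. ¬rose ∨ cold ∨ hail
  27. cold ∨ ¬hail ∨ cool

Suppose left = True.
The clause (¬ice) is unit, so ice = False.
The clause (rose) is unit, so rose = True.
The clause (cool) is unit, so cool = True.
The clause (cold) is unit, so cold = True.
The clause (¬hail) is unit, so hail = False.
That conflicts with the unit clause (hail).
So every satisfying assignment has left = False.

False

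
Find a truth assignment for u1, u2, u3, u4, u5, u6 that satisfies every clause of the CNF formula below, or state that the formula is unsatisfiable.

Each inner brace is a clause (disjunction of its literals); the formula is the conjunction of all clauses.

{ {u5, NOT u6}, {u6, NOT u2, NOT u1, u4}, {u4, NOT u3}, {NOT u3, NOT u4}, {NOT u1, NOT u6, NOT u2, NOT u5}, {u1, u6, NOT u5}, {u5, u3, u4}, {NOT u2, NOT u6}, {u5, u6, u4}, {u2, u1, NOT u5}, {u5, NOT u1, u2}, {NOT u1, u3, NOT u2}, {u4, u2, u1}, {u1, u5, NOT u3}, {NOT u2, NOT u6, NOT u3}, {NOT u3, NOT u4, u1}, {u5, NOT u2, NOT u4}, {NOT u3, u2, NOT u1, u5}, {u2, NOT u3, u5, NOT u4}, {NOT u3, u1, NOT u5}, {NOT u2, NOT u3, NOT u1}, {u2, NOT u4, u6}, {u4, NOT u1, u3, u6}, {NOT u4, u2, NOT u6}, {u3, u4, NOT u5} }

Suppose u5 = true.
Suppose u4 = true.
Unit clause (NOT u3) forces u3 = false.
Suppose u1 = true.
Unit clause (NOT u2) forces u2 = false.
Unit clause (u6) forces u6 = true.
But (NOT u6) is also a unit clause — contradiction.
Undo u1 and try u1 = false.
Unit clause (u6) forces u6 = true.
Unit clause (NOT u2) forces u2 = false.
But (u2) is also a unit clause — contradiction.
Both values of u1 lead to a conflict.
Undo u4 and try u4 = false.
Unit clause (NOT u3) forces u3 = false.
But (u3) is also a unit clause — contradiction.
Both values of u4 lead to a conflict.
Undo u5 and try u5 = false.
Unit clause (NOT u6) forces u6 = false.
Unit clause (u4) forces u4 = true.
Unit clause (NOT u3) forces u3 = false.
Unit clause (NOT u2) forces u2 = false.
But (u2) is also a unit clause — contradiction.
Both values of u5 lead to a conflict.

UNSATISFIABLE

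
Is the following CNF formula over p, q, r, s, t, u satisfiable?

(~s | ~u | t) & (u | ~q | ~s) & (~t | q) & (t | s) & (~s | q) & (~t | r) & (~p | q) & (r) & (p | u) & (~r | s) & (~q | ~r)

No, unsatisfiable

The clause (r) is unit, so r = 1.
The clause (s) is unit, so s = 1.
The clause (q) is unit, so q = 1.
But (~q) is also a unit clause — contradiction.
No assignment satisfies every clause.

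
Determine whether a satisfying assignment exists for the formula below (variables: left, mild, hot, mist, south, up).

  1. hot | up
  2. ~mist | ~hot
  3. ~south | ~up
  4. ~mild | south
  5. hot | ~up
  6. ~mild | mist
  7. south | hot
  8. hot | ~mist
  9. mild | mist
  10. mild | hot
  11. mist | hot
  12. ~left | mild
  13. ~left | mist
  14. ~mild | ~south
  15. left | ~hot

Suppose hot = 1.
(~mist) alone gives mist = 0.
(~mild) alone gives mild = 0.
But (mild) is also a unit clause — contradiction.
Backtrack on hot: now try hot = 0.
(up) alone gives up = 1.
But (~up) is also a unit clause — contradiction.
Both values of hot lead to a conflict.
No assignment satisfies every clause.

No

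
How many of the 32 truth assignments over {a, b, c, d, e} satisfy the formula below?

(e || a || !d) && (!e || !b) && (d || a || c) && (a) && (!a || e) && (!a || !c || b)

2

There are 2^5 = 32 truth assignments over (a, b, c, d, e).
Split on e. With e = true, the clauses containing e are satisfied and !e drops from the rest; 2 of the 2^4 = 16 assignments to the other variables satisfy what remains.
With e = false, by the same count on the reduced clause set, 0 assignments work.
(One model: a=T, b=F, c=F, d=F, e=T.)
Total: 2 + 0 = 2.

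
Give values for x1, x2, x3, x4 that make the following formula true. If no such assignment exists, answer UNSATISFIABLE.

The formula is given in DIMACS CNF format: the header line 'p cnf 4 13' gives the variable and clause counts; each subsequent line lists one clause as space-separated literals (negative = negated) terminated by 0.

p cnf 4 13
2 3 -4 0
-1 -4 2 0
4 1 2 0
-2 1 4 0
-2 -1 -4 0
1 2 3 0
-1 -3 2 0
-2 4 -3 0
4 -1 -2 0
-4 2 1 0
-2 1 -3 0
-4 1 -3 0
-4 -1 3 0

x1=False, x2=True, x3=False, x4=True

Try x2 = True.
Try x1 = False.
From the singleton clause (x4), x4 = True.
From the singleton clause (¬x3), x3 = False.
All clauses are satisfied.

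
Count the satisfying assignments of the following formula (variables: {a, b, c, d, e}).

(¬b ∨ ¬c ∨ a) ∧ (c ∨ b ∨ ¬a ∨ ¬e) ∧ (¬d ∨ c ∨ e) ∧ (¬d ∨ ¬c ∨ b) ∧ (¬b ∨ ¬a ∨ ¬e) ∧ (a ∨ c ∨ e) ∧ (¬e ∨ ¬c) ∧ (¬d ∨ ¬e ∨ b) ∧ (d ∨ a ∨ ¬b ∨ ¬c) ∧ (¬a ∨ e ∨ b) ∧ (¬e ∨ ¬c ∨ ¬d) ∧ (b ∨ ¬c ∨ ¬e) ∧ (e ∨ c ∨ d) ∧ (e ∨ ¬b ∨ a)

6

There are 2^5 = 32 truth assignments over (a, b, c, d, e).
Split on d. With d = True, the clauses containing d are satisfied and ¬d drops from the rest; 2 of the 2^4 = 16 assignments to the other variables satisfy what remains.
With d = False, by the same count on the reduced clause set, 4 assignments work.
(One model: a=F, b=F, c=F, d=F, e=T.)
Total: 2 + 4 = 6.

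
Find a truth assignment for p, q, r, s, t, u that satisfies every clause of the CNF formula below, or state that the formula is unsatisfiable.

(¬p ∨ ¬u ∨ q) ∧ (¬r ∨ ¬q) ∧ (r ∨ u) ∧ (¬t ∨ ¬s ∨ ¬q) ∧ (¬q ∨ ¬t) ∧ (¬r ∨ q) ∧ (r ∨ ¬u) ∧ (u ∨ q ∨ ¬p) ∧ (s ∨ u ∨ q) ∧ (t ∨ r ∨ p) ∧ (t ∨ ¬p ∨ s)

Suppose r = False.
From the singleton clause (u), u = True.
That conflicts with the unit clause (¬u).
Backtrack on r: now try r = True.
From the singleton clause (¬q), q = False.
That conflicts with the unit clause (q).
Neither r = True nor r = False works.

UNSATISFIABLE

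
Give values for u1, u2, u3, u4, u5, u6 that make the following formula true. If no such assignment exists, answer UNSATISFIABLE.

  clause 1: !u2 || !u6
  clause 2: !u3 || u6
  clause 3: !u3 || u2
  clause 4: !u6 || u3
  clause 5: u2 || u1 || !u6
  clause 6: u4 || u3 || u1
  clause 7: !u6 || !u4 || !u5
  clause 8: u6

UNSATISFIABLE

The clause (u6) is unit, so u6 = true.
The clause (!u2) is unit, so u2 = false.
The clause (!u3) is unit, so u3 = false.
That conflicts with the unit clause (u3).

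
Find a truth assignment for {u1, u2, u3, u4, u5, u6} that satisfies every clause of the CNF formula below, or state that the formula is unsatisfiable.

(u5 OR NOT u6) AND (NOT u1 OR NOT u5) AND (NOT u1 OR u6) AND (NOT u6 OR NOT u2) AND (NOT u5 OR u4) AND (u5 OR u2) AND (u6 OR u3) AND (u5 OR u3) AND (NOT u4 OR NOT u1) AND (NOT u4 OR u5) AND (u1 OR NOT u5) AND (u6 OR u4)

Case u5 = true:
(NOT u1) alone gives u1 = false.
That conflicts with the unit clause (u1).
So u5 must be the other value — set u5 = false.
(NOT u6) alone gives u6 = false.
(NOT u1) alone gives u1 = false.
(u2) alone gives u2 = true.
(u3) alone gives u3 = true.
(NOT u4) alone gives u4 = false.
That conflicts with the unit clause (u4).
Neither u5 = true nor u5 = false works.

UNSATISFIABLE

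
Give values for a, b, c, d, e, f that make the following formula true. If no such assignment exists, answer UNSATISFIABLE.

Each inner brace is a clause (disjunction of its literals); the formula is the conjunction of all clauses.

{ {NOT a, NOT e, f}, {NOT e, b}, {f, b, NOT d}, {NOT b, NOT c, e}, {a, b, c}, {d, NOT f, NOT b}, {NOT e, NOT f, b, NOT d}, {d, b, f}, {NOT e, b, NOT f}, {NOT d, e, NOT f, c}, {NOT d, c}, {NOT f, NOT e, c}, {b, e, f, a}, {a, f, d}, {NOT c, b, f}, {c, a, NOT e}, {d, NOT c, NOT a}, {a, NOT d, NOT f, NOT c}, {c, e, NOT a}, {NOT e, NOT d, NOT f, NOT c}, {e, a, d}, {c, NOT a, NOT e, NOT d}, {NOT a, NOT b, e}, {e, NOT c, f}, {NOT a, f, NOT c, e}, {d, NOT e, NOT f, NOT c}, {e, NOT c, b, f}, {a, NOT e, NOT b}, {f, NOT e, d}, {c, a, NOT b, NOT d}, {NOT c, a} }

a ↦ true; b ↦ false; c ↦ true; d ↦ true; e ↦ false; f ↦ true

Branch on e: set e = false.
Branch on b: set b = false.
Branch on f: set f = true.
Branch on a: set a = true.
From the singleton clause (c), c = true.
From the singleton clause (d), d = true.
This assignment satisfies each clause.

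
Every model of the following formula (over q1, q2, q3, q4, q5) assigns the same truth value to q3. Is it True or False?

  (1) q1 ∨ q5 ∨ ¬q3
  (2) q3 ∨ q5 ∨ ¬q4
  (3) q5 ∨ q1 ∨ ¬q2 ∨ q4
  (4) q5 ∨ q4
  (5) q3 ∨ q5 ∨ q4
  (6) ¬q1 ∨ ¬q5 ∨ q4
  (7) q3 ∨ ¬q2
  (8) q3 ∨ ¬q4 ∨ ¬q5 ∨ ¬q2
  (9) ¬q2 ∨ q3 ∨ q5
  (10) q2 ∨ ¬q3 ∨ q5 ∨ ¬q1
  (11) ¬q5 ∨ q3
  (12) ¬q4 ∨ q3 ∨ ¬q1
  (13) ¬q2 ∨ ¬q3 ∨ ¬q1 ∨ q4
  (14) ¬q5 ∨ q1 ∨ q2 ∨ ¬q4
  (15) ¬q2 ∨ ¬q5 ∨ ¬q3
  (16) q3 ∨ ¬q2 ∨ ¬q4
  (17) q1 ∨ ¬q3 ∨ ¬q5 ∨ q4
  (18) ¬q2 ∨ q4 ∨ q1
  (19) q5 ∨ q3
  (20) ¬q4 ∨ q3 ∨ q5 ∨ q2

Suppose q3 = False.
Unit clause (¬q2) forces q2 = False.
Unit clause (¬q5) forces q5 = False.
Now (q5) is unsatisfied and unit — conflict.
So every satisfying assignment has q3 = True.

True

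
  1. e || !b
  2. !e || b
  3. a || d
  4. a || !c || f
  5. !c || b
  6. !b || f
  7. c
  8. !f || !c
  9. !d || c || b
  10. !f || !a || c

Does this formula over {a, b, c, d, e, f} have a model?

No

From the singleton clause (c), c = true.
From the singleton clause (b), b = true.
From the singleton clause (e), e = true.
From the singleton clause (f), f = true.
That conflicts with the unit clause (!f).
No assignment satisfies every clause.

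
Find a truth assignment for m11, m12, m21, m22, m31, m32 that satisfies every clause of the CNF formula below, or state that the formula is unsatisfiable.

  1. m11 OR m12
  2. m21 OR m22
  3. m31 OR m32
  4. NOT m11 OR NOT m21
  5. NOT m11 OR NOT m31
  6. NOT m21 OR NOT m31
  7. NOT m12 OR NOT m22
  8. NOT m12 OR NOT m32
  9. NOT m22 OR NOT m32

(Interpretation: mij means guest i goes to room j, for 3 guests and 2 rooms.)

UNSATISFIABLE

Suppose m11 = true.
The clause (NOT m21) is unit, so m21 = false.
The clause (m22) is unit, so m22 = true.
The clause (NOT m31) is unit, so m31 = false.
The clause (m32) is unit, so m32 = true.
Now (NOT m32) is unsatisfied and unit — conflict.
That branch fails; take m11 = false instead.
The clause (m12) is unit, so m12 = true.
The clause (NOT m22) is unit, so m22 = false.
The clause (m21) is unit, so m21 = true.
The clause (NOT m31) is unit, so m31 = false.
The clause (m32) is unit, so m32 = true.
Now (NOT m32) is unsatisfied and unit — conflict.
Both values of m11 lead to a conflict.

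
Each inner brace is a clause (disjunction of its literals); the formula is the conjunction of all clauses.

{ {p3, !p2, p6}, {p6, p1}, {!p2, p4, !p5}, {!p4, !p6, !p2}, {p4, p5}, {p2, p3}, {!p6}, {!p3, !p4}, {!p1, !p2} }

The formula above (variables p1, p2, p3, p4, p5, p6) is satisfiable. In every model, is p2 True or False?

Suppose p2 = true.
From the singleton clause (!p6), p6 = false.
From the singleton clause (p3), p3 = true.
From the singleton clause (p1), p1 = true.
That conflicts with the unit clause (!p1).
So every satisfying assignment has p2 = False.

False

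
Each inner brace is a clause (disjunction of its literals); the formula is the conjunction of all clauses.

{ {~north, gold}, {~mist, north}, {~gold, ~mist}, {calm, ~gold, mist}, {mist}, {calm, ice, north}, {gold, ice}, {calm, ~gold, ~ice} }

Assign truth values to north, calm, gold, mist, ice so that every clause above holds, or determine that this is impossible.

(mist) alone gives mist = 1.
(north) alone gives north = 1.
(gold) alone gives gold = 1.
But (~gold) is also a unit clause — contradiction.

UNSATISFIABLE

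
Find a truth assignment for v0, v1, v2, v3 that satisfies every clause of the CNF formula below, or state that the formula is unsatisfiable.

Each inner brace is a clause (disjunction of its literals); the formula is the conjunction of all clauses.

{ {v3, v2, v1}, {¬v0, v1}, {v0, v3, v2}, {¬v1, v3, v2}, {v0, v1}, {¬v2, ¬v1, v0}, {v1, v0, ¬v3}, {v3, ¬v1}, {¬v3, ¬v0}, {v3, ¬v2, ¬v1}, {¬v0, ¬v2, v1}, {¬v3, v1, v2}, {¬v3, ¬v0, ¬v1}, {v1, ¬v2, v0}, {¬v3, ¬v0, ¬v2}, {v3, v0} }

v0=False, v1=True, v2=False, v3=True

Suppose v0 = False.
The clause (v1) is unit, so v1 = True.
The clause (¬v2) is unit, so v2 = False.
The clause (v3) is unit, so v3 = True.
Every clause now holds.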